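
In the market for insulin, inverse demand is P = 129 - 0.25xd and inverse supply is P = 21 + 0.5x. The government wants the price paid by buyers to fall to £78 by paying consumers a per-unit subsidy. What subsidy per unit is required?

Required subsidy s = £45 per unit

At a buyer price of 78, quantity demanded is 516 − 4·78 = 204.
Sellers supply 204 only when they receive Ps = 21 + 0.5·204 = 123.
s = Ps − Pb = 123 − 78 = 45.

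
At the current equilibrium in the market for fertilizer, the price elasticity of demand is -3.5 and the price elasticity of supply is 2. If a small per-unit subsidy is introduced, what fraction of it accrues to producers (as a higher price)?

For a small subsidy around the equilibrium, the benefit split depends on the relative slopes, which at a point are proportional to the elasticities.
Buyer share = εs/(εs + |εd|) = 2/(2 + 3.5) = 4/11; seller share = |εd|/(εs + |εd|) = 7/11.
So producers capture 7/11 of the subsidy.

Producer share = 7/11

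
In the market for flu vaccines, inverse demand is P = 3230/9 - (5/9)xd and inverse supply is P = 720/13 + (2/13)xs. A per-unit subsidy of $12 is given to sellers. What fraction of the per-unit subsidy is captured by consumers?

Pre-subsidy: 3230/9 - (5/9)x = 720/13 + (2/13)x gives x* = 35510/83 and P* = 10060/83.
With the subsidy, sellers receive Ps = Pb + 12 for each unit, where Pb is the price buyers pay.
On the curves, Pb = 3230/9 - (5/9)x and Ps = 720/13 + (2/13)x; the wedge Ps − Pb = 12 gives 720/13 + (2/13)x − (3230/9 - (5/9)x) = 12, so x' = 36914/83.
Then Pb = 3230/9 − (5/9)·(36914/83) = 9280/83 and Ps = 720/13 + (2/13)·(36914/83) = 10276/83.
Buyers' price falls by P* − Pb = 10060/83 − 9280/83 = 780/83; sellers' price rises by Ps − P* = 10276/83 − 10060/83 = 216/83.
So consumers capture (780/83)/12 = 65/83 of each unit of subsidy.

Consumer share = 65/83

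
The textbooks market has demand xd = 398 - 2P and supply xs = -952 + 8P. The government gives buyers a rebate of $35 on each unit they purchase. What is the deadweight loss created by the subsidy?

Deadweight loss = $980

Pre-subsidy: 398 - 2P = -952 + 8P gives P* = 135, x* = 128.
With the rebate, buyers effectively pay Pb = Ps − 35, where Ps is the price sellers receive.
Demand in terms of Ps becomes xd = 398 − 2(Ps − 35) = 468 - 2Ps. Setting this equal to supply: 468 - 2Ps = -952 + 8Ps, so Ps = 142.
Buyers pay Pb = 142 − 35 = 107; x' = -952 + 8·142 = 184.
The subsidy expands output by 184 − 128 = 56 past the efficient level; on those units the gap between marginal cost and willingness to pay runs from 0 up to 35.
DWL = ½ × 35 × 56 = 980.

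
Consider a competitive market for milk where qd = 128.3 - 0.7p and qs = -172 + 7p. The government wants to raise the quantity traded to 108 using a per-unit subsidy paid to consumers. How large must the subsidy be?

At q = 108, invert demand for the buyer price: pb = (128.3 − 108)/0.7 = 29; invert supply for the seller price: ps = (108 − (-172))/7 = 40.
The subsidy must fill the gap: s = ps − pb = 40 − 29 = 11.

Required subsidy s = 11 per unit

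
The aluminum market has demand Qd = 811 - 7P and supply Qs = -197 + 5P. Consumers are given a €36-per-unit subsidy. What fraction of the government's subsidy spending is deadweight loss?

Pre-subsidy: 811 - 7P = -197 + 5P gives P* = 84, Q* = 223.
With the rebate, buyers effectively pay Pb = Ps − 36, where Ps is the price sellers receive.
Demand in terms of Ps becomes Qd = 811 − 7(Ps − 36) = 1063 - 7Ps. Setting this equal to supply: 1063 - 7Ps = -197 + 5Ps, so Ps = 105.
Buyers pay Pb = 105 − 36 = 69; Q' = -197 + 5·105 = 328.
ΔCS = ½(223 + 328)(84 − 69) = 4132.5; ΔPS = ½(223 + 328)(105 − 84) = 5785.5.
Government spending = 36 × 328 = 11808.
DWL = ½ × 36 × (328 − 223) = 1890; fraction = 1890 / 11808 = 105/656.

DWL / government spending = 105/656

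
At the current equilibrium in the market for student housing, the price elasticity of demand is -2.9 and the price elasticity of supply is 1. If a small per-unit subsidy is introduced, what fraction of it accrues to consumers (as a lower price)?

For a small subsidy around the equilibrium, the benefit split depends on the relative slopes, which at a point are proportional to the elasticities.
Buyer share = εs/(εs + |εd|) = 1/(1 + 2.9) = 10/39; seller share = |εd|/(εs + |εd|) = 29/39.

Consumer share = 10/39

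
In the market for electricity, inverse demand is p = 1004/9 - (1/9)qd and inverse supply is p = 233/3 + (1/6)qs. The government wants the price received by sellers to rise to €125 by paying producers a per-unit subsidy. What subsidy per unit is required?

Required subsidy s = €45 per unit

At a seller price of 125, quantity supplied is -466 + 6·125 = 284.
Buyers absorb 284 only when they pay pb = 1004/9 − (1/9)·284 = 80.
s = ps − pb = 125 − 80 = 45.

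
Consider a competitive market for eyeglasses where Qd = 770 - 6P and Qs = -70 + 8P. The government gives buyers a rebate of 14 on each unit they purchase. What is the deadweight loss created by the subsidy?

Deadweight loss = 336

Pre-subsidy: 770 - 6P = -70 + 8P gives P* = 60, Q* = 410.
With the rebate, buyers effectively pay Pb = Ps − 14, where Ps is the price sellers receive.
Demand in terms of Ps becomes Qd = 770 − 6(Ps − 14) = 854 - 6Ps. Setting this equal to supply: 854 - 6Ps = -70 + 8Ps, so Ps = 66.
Buyers pay Pb = 66 − 14 = 52; Q' = -70 + 8·66 = 458.
The subsidy expands output by 458 − 410 = 48 past the efficient level; on those units the gap between marginal cost and willingness to pay runs from 0 up to 14.
DWL = ½ × 14 × 48 = 336.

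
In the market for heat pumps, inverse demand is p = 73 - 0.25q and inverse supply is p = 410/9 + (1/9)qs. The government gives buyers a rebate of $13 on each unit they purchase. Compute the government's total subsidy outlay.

Pre-subsidy: 73 - 0.25q = 410/9 + (1/9)q gives q* = 76 and p* = 54.
With the rebate, buyers effectively pay pb = ps − 13, where ps is the price sellers receive.
On the curves, pb = 73 - 0.25q and ps = 410/9 + (1/9)q; the wedge ps − pb = 13 gives 410/9 + (1/9)q − (73 - 0.25q) = 13, so q' = 112.
Then pb = 73 − 0.25·112 = 45 and ps = 410/9 + (1/9)·112 = 58.
Government outlay = subsidy × quantity = 13 × 112 = 1456.

Government cost = $1456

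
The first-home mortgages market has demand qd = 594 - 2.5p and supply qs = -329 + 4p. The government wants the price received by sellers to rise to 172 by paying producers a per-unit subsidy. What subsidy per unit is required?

Required subsidy s = 78 per unit

At a seller price of 172, quantity supplied is -329 + 4·172 = 359.
Buyers absorb 359 only when they pay pb with 594 − 2.5·pb = 359, i.e. pb = 94.
s = ps − pb = 172 − 94 = 78.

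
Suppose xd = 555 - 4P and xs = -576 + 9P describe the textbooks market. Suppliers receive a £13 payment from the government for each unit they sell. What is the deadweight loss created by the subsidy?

Deadweight loss = £234

Pre-subsidy: 555 - 4P = -576 + 9P gives P* = 87, x* = 207.
With the subsidy, sellers receive Ps = Pb + 13 for each unit, where Pb is the price buyers pay.
Supply in terms of Pb becomes xs = -576 + 9(Pb + 13) = -459 + 9Pb. Setting this equal to demand: 555 - 4Pb = -459 + 9Pb, so Pb = 78.
Sellers receive Ps = 78 + 13 = 91; x' = 555 − 4·78 = 243.
The subsidy expands output by 243 − 207 = 36 past the efficient level; on those units the gap between marginal cost and willingness to pay runs from 0 up to 13.
DWL = ½ × 13 × 36 = 234.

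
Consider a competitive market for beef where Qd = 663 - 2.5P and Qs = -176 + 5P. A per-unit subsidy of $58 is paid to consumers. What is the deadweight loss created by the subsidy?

Deadweight loss = 8410/3

Pre-subsidy: 663 - 2.5P = -176 + 5P gives P* = 1678/15, Q* = 1150/3.
With the rebate, buyers effectively pay Pb = Ps − 58, where Ps is the price sellers receive.
Demand in terms of Ps becomes Qd = 663 − 2.5(Ps − 58) = 808 - 2.5Ps. Setting this equal to supply: 808 - 2.5Ps = -176 + 5Ps, so Ps = 131.2.
Buyers pay Pb = 131.2 − 58 = 73.2; Q' = -176 + 5·131.2 = 480.
The subsidy expands output by 480 − 1150/3 = 290/3 past the efficient level; on those units the gap between marginal cost and willingness to pay runs from 0 up to 58.
DWL = ½ × 58 × 290/3 = 8410/3.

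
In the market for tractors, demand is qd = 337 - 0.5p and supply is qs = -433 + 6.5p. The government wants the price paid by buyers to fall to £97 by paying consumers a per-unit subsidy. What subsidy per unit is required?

Required subsidy s = £14 per unit

At a buyer price of 97, quantity demanded is 337 − 0.5·97 = 288.5.
Sellers supply 288.5 only when they receive ps with -433 + 6.5·ps = 288.5, i.e. ps = 111.
s = ps − pb = 111 − 97 = 14.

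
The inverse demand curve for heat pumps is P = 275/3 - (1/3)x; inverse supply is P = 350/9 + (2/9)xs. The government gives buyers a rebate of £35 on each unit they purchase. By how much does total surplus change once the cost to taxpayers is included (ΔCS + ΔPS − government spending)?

Pre-subsidy: 275/3 - (1/3)x = 350/9 + (2/9)x gives x* = 95 and P* = 60.
With the rebate, buyers effectively pay Pb = Ps − 35, where Ps is the price sellers receive.
On the curves, Pb = 275/3 - (1/3)x and Ps = 350/9 + (2/9)x; the wedge Ps − Pb = 35 gives 350/9 + (2/9)x − (275/3 - (1/3)x) = 35, so x' = 158.
Then Pb = 275/3 − (1/3)·158 = 39 and Ps = 350/9 + (2/9)·158 = 74.
ΔCS = ½(95 + 158)(60 − 39) = 2656.5; ΔPS = ½(95 + 158)(74 − 60) = 1771.
Government spending = 35 × 158 = 5530.
Net change = 2656.5 + 1771 − 5530 = -1102.5. The loss equals the DWL triangle ½·35·63.

Net change in total surplus = -£1102.5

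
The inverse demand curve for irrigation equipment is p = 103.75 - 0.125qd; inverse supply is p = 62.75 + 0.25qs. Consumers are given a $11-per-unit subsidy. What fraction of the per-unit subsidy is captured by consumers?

Consumer share = 1/3

Pre-subsidy: 103.75 - 0.125q = 62.75 + 0.25q gives q* = 328/3 and p* = 1081/12.
With the rebate, buyers effectively pay pb = ps − 11, where ps is the price sellers receive.
On the curves, pb = 103.75 - 0.125q and ps = 62.75 + 0.25q; the wedge ps − pb = 11 gives 62.75 + 0.25q − (103.75 - 0.125q) = 11, so q' = 416/3.
Then pb = 103.75 − 0.125·(416/3) = 1037/12 and ps = 62.75 + 0.25·(416/3) = 1169/12.
Buyers' price falls by p* − pb = 1081/12 − 1037/12 = 11/3; sellers' price rises by ps − p* = 1169/12 − 1081/12 = 22/3.
So consumers capture (11/3)/11 = 1/3 of each unit of subsidy.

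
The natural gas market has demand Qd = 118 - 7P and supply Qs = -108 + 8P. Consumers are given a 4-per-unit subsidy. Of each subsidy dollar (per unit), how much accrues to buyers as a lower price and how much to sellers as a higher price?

Buyers gain 32/15 per unit; sellers gain 28/15 per unit

Pre-subsidy: 118 - 7P = -108 + 8P gives P* = 226/15, Q* = 188/15.
With the rebate, buyers effectively pay Pb = Ps − 4, where Ps is the price sellers receive.
Demand in terms of Ps becomes Qd = 118 − 7(Ps − 4) = 146 - 7Ps. Setting this equal to supply: 146 - 7Ps = -108 + 8Ps, so Ps = 254/15.
Buyers pay Pb = 254/15 − 4 = 194/15; Q' = -108 + 8·(254/15) = 412/15.
Buyers' price falls by P* − Pb = 226/15 − 194/15 = 32/15; sellers' price rises by Ps − P* = 254/15 − 226/15 = 28/15.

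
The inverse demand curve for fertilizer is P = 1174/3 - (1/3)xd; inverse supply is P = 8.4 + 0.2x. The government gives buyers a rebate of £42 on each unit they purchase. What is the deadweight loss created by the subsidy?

Pre-subsidy: 1174/3 - (1/3)x = 8.4 + 0.2x gives x* = 718 and P* = 152.
With the rebate, buyers effectively pay Pb = Ps − 42, where Ps is the price sellers receive.
On the curves, Pb = 1174/3 - (1/3)x and Ps = 8.4 + 0.2x; the wedge Ps − Pb = 42 gives 8.4 + 0.2x − (1174/3 - (1/3)x) = 42, so x' = 796.75.
Then Pb = 1174/3 − (1/3)·796.75 = 125.75 and Ps = 8.4 + 0.2·796.75 = 167.75.
The subsidy expands output by 796.75 − 718 = 78.75 past the efficient level; on those units the gap between marginal cost and willingness to pay runs from 0 up to 42.
DWL = ½ × 42 × 78.75 = 1653.75.

Deadweight loss = £1653.75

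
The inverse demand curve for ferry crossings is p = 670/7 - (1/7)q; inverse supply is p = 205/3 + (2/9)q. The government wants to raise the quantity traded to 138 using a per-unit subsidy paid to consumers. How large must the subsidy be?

Required subsidy s = 23 per unit

At q = 138, from the demand curve buyers pay pb = 670/7 − (1/7)·138 = 76; from the supply curve sellers need ps = 205/3 + (2/9)·138 = 99.
The subsidy must fill the gap: s = ps − pb = 99 − 76 = 23.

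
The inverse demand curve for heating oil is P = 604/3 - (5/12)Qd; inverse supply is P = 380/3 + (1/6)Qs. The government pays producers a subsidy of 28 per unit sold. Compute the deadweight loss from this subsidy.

Deadweight loss = 672

Pre-subsidy: 604/3 - (5/12)Q = 380/3 + (1/6)Q gives Q* = 128 and P* = 148.
With the subsidy, sellers receive Ps = Pb + 28 for each unit, where Pb is the price buyers pay.
On the curves, Pb = 604/3 - (5/12)Q and Ps = 380/3 + (1/6)Q; the wedge Ps − Pb = 28 gives 380/3 + (1/6)Q − (604/3 - (5/12)Q) = 28, so Q' = 176.
Then Pb = 604/3 − (5/12)·176 = 128 and Ps = 380/3 + (1/6)·176 = 156.
The subsidy expands output by 176 − 128 = 48 past the efficient level; on those units the gap between marginal cost and willingness to pay runs from 0 up to 28.
DWL = ½ × 28 × 48 = 672.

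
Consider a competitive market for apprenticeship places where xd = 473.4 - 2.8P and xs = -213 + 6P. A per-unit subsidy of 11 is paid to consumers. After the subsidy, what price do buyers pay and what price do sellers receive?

Pre-subsidy: 473.4 - 2.8P = -213 + 6P gives P* = 78, x* = 255.
With the rebate, buyers effectively pay Pb = Ps − 11, where Ps is the price sellers receive.
Demand in terms of Ps becomes xd = 473.4 − 2.8(Ps − 11) = 504.2 - 2.8Ps. Setting this equal to supply: 504.2 - 2.8Ps = -213 + 6Ps, so Ps = 81.5.
Buyers pay Pb = 81.5 − 11 = 70.5; x' = -213 + 6·81.5 = 276.

Buyers pay 70.5; sellers receive 81.5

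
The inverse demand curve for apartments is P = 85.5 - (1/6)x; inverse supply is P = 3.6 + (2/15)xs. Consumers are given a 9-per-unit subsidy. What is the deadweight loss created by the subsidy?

Deadweight loss = 135

Pre-subsidy: 85.5 - (1/6)x = 3.6 + (2/15)x gives x* = 273 and P* = 40.
With the rebate, buyers effectively pay Pb = Ps − 9, where Ps is the price sellers receive.
On the curves, Pb = 85.5 - (1/6)x and Ps = 3.6 + (2/15)x; the wedge Ps − Pb = 9 gives 3.6 + (2/15)x − (85.5 - (1/6)x) = 9, so x' = 303.
Then Pb = 85.5 − (1/6)·303 = 35 and Ps = 3.6 + (2/15)·303 = 44.
The subsidy expands output by 303 − 273 = 30 past the efficient level; on those units the gap between marginal cost and willingness to pay runs from 0 up to 9.
DWL = ½ × 9 × 30 = 135.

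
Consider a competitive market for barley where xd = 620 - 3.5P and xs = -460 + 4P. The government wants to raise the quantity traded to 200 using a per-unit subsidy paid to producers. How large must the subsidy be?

Required subsidy s = 45 per unit

At x = 200, invert demand for the buyer price: Pb = (620 − 200)/3.5 = 120; invert supply for the seller price: Ps = (200 − (-460))/4 = 165.
The subsidy must fill the gap: s = Ps − Pb = 165 − 120 = 45.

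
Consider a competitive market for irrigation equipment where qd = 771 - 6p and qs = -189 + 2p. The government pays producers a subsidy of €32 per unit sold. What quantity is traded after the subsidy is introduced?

q' = 99

Pre-subsidy: 771 - 6p = -189 + 2p gives p* = 120, q* = 51.
With the subsidy, sellers receive ps = pb + 32 for each unit, where pb is the price buyers pay.
Supply in terms of pb becomes qs = -189 + 2(pb + 32) = -125 + 2pb. Setting this equal to demand: 771 - 6pb = -125 + 2pb, so pb = 112.
Sellers receive ps = 112 + 32 = 144; q' = 771 − 6·112 = 99.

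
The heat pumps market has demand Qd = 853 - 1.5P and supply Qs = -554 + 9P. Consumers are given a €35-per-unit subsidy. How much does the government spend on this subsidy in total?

Pre-subsidy: 853 - 1.5P = -554 + 9P gives P* = 134, Q* = 652.
With the rebate, buyers effectively pay Pb = Ps − 35, where Ps is the price sellers receive.
Demand in terms of Ps becomes Qd = 853 − 1.5(Ps − 35) = 905.5 - 1.5Ps. Setting this equal to supply: 905.5 - 1.5Ps = -554 + 9Ps, so Ps = 139.
Buyers pay Pb = 139 − 35 = 104; Q' = -554 + 9·139 = 697.
Government outlay = subsidy × quantity = 35 × 697 = 24395.

Government cost = €24395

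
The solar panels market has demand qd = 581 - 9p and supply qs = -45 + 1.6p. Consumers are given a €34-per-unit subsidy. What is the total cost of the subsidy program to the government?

Government cost = 172414/53

Pre-subsidy: 581 - 9p = -45 + 1.6p gives p* = 3130/53, q* = 2623/53.
With the rebate, buyers effectively pay pb = ps − 34, where ps is the price sellers receive.
Demand in terms of ps becomes qd = 581 − 9(ps − 34) = 887 - 9ps. Setting this equal to supply: 887 - 9ps = -45 + 1.6ps, so ps = 4660/53.
Buyers pay pb = 4660/53 − 34 = 2858/53; q' = -45 + 1.6·(4660/53) = 5071/53.
Government outlay = subsidy × quantity = 34 × 5071/53 = 172414/53.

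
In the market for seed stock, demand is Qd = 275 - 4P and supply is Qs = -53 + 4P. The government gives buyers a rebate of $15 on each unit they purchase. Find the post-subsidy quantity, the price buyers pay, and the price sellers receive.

Q' = 141; buyers pay $33.5; sellers receive $48.5

Pre-subsidy: 275 - 4P = -53 + 4P gives P* = 41, Q* = 111.
With the rebate, buyers effectively pay Pb = Ps − 15, where Ps is the price sellers receive.
Demand in terms of Ps becomes Qd = 275 − 4(Ps − 15) = 335 - 4Ps. Setting this equal to supply: 335 - 4Ps = -53 + 4Ps, so Ps = 48.5.
Buyers pay Pb = 48.5 − 15 = 33.5; Q' = -53 + 4·48.5 = 141.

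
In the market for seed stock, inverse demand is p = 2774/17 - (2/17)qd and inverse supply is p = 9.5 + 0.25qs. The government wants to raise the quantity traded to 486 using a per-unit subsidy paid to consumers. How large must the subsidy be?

At q = 486, from the demand curve buyers pay pb = 2774/17 − (2/17)·486 = 106; from the supply curve sellers need ps = 9.5 + 0.25·486 = 131.
The subsidy must fill the gap: s = ps − pb = 131 − 106 = 25.

Required subsidy s = 25 per unit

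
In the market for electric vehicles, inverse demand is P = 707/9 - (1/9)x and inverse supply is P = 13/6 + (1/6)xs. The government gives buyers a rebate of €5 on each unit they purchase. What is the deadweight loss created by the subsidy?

Deadweight loss = €45

Pre-subsidy: 707/9 - (1/9)x = 13/6 + (1/6)x gives x* = 275 and P* = 48.
With the rebate, buyers effectively pay Pb = Ps − 5, where Ps is the price sellers receive.
On the curves, Pb = 707/9 - (1/9)x and Ps = 13/6 + (1/6)x; the wedge Ps − Pb = 5 gives 13/6 + (1/6)x − (707/9 - (1/9)x) = 5, so x' = 293.
Then Pb = 707/9 − (1/9)·293 = 46 and Ps = 13/6 + (1/6)·293 = 51.
The subsidy expands output by 293 − 275 = 18 past the efficient level; on those units the gap between marginal cost and willingness to pay runs from 0 up to 5.
DWL = ½ × 5 × 18 = 45.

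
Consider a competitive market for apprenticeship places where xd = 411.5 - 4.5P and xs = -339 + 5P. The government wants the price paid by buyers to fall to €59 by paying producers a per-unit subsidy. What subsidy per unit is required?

Required subsidy s = €38 per unit

At a buyer price of 59, quantity demanded is 411.5 − 4.5·59 = 146.
Sellers supply 146 only when they receive Ps with -339 + 5·Ps = 146, i.e. Ps = 97.
s = Ps − Pb = 97 − 59 = 38.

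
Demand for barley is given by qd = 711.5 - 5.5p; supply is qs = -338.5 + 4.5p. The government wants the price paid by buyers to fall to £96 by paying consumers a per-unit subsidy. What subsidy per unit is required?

At a buyer price of 96, quantity demanded is 711.5 − 5.5·96 = 183.5.
Sellers supply 183.5 only when they receive ps with -338.5 + 4.5·ps = 183.5, i.e. ps = 116.
s = ps − pb = 116 − 96 = 20.

Required subsidy s = £20 per unit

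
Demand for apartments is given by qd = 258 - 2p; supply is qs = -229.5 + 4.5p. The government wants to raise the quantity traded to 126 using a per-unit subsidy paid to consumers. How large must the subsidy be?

Required subsidy s = 13 per unit

At q = 126, invert demand for the buyer price: pb = (258 − 126)/2 = 66; invert supply for the seller price: ps = (126 − (-229.5))/4.5 = 79.
The subsidy must fill the gap: s = ps − pb = 79 − 66 = 13.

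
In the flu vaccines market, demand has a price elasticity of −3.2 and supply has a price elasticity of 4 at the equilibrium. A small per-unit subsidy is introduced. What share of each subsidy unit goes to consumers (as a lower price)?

For a small subsidy around the equilibrium, the benefit split depends on the relative slopes, which at a point are proportional to the elasticities.
Buyer share = εs/(εs + |εd|) = 4/(4 + 3.2) = 5/9; seller share = |εd|/(εs + |εd|) = 4/9.

Consumer share = 5/9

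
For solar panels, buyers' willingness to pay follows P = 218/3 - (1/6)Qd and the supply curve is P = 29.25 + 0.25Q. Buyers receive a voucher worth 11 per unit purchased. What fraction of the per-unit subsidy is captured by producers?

Producer share = 0.6

Pre-subsidy: 218/3 - (1/6)Q = 29.25 + 0.25Q gives Q* = 104.2 and P* = 55.3.
With the rebate, buyers effectively pay Pb = Ps − 11, where Ps is the price sellers receive.
On the curves, Pb = 218/3 - (1/6)Q and Ps = 29.25 + 0.25Q; the wedge Ps − Pb = 11 gives 29.25 + 0.25Q − (218/3 - (1/6)Q) = 11, so Q' = 130.6.
Then Pb = 218/3 − (1/6)·130.6 = 50.9 and Ps = 29.25 + 0.25·130.6 = 61.9.
Buyers' price falls by P* − Pb = 55.3 − 50.9 = 4.4; sellers' price rises by Ps − P* = 61.9 − 55.3 = 6.6.
So producers capture 6.6/11 = 0.6 of each unit of subsidy.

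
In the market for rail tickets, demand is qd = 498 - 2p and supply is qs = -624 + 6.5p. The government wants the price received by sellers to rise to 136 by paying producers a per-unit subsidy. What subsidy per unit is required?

Required subsidy s = 17 per unit

At a seller price of 136, quantity supplied is -624 + 6.5·136 = 260.
Buyers absorb 260 only when they pay pb with 498 − 2·pb = 260, i.e. pb = 119.
s = ps − pb = 136 − 119 = 17.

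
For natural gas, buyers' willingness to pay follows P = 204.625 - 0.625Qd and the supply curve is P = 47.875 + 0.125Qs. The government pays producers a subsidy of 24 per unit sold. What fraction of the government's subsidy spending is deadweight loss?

Pre-subsidy: 204.625 - 0.625Q = 47.875 + 0.125Q gives Q* = 209 and P* = 74.
With the subsidy, sellers receive Ps = Pb + 24 for each unit, where Pb is the price buyers pay.
On the curves, Pb = 204.625 - 0.625Q and Ps = 47.875 + 0.125Q; the wedge Ps − Pb = 24 gives 47.875 + 0.125Q − (204.625 - 0.625Q) = 24, so Q' = 241.
Then Pb = 204.625 − 0.625·241 = 54 and Ps = 47.875 + 0.125·241 = 78.
ΔCS = ½(209 + 241)(74 − 54) = 4500; ΔPS = ½(209 + 241)(78 − 74) = 900.
Government spending = 24 × 241 = 5784.
DWL = ½ × 24 × (241 − 209) = 384; fraction = 384 / 5784 = 16/241.

DWL / government spending = 16/241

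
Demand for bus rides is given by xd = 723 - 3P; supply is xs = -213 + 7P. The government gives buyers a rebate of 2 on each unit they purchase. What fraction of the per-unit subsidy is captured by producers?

Producer share = 0.3

Pre-subsidy: 723 - 3P = -213 + 7P gives P* = 93.6, x* = 442.2.
With the rebate, buyers effectively pay Pb = Ps − 2, where Ps is the price sellers receive.
Demand in terms of Ps becomes xd = 723 − 3(Ps − 2) = 729 - 3Ps. Setting this equal to supply: 729 - 3Ps = -213 + 7Ps, so Ps = 94.2.
Buyers pay Pb = 94.2 − 2 = 92.2; x' = -213 + 7·94.2 = 446.4.
Buyers' price falls by P* − Pb = 93.6 − 92.2 = 1.4; sellers' price rises by Ps − P* = 94.2 − 93.6 = 0.6.
So producers capture 0.6/2 = 0.3 of each unit of subsidy.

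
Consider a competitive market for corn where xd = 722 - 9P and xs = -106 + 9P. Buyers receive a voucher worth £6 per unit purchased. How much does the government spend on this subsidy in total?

Government cost = £2010

Pre-subsidy: 722 - 9P = -106 + 9P gives P* = 46, x* = 308.
With the rebate, buyers effectively pay Pb = Ps − 6, where Ps is the price sellers receive.
Demand in terms of Ps becomes xd = 722 − 9(Ps − 6) = 776 - 9Ps. Setting this equal to supply: 776 - 9Ps = -106 + 9Ps, so Ps = 49.
Buyers pay Pb = 49 − 6 = 43; x' = -106 + 9·49 = 335.
Government outlay = subsidy × quantity = 6 × 335 = 2010.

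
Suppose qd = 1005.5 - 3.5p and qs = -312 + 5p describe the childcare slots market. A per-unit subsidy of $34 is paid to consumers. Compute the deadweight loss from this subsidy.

Deadweight loss = $1190

Pre-subsidy: 1005.5 - 3.5p = -312 + 5p gives p* = 155, q* = 463.
With the rebate, buyers effectively pay pb = ps − 34, where ps is the price sellers receive.
Demand in terms of ps becomes qd = 1005.5 − 3.5(ps − 34) = 1124.5 - 3.5ps. Setting this equal to supply: 1124.5 - 3.5ps = -312 + 5ps, so ps = 169.
Buyers pay pb = 169 − 34 = 135; q' = -312 + 5·169 = 533.
The subsidy expands output by 533 − 463 = 70 past the efficient level; on those units the gap between marginal cost and willingness to pay runs from 0 up to 34.
DWL = ½ × 34 × 70 = 1190.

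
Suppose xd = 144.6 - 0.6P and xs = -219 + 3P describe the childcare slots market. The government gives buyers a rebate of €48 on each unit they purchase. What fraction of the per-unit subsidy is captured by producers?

Producer share = 1/6

Pre-subsidy: 144.6 - 0.6P = -219 + 3P gives P* = 101, x* = 84.
With the rebate, buyers effectively pay Pb = Ps − 48, where Ps is the price sellers receive.
Demand in terms of Ps becomes xd = 144.6 − 0.6(Ps − 48) = 173.4 - 0.6Ps. Setting this equal to supply: 173.4 - 0.6Ps = -219 + 3Ps, so Ps = 109.
Buyers pay Pb = 109 − 48 = 61; x' = -219 + 3·109 = 108.
Buyers' price falls by P* − Pb = 101 − 61 = 40; sellers' price rises by Ps − P* = 109 − 101 = 8.
So producers capture 8/48 = 1/6 of each unit of subsidy.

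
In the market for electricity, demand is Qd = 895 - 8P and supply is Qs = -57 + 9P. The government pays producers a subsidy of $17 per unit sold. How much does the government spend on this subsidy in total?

Pre-subsidy: 895 - 8P = -57 + 9P gives P* = 56, Q* = 447.
With the subsidy, sellers receive Ps = Pb + 17 for each unit, where Pb is the price buyers pay.
Supply in terms of Pb becomes Qs = -57 + 9(Pb + 17) = 96 + 9Pb. Setting this equal to demand: 895 - 8Pb = 96 + 9Pb, so Pb = 47.
Sellers receive Ps = 47 + 17 = 64; Q' = 895 − 8·47 = 519.
Government outlay = subsidy × quantity = 17 × 519 = 8823.

Government cost = $8823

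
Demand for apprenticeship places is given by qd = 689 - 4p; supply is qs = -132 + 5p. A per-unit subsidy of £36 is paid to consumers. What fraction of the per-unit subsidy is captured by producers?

Producer share = 4/9

Pre-subsidy: 689 - 4p = -132 + 5p gives p* = 821/9, q* = 2917/9.
With the rebate, buyers effectively pay pb = ps − 36, where ps is the price sellers receive.
Demand in terms of ps becomes qd = 689 − 4(ps − 36) = 833 - 4ps. Setting this equal to supply: 833 - 4ps = -132 + 5ps, so ps = 965/9.
Buyers pay pb = 965/9 − 36 = 641/9; q' = -132 + 5·(965/9) = 3637/9.
Buyers' price falls by p* − pb = 821/9 − 641/9 = 20; sellers' price rises by ps − p* = 965/9 − 821/9 = 16.
So producers capture 16/36 = 4/9 of each unit of subsidy.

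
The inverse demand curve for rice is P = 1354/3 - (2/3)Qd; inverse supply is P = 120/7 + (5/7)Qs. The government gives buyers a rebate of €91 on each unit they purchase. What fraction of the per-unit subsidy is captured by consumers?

Consumer share = 14/29

Pre-subsidy: 1354/3 - (2/3)Q = 120/7 + (5/7)Q gives Q* = 9118/29 and P* = 7010/29.
With the rebate, buyers effectively pay Pb = Ps − 91, where Ps is the price sellers receive.
On the curves, Pb = 1354/3 - (2/3)Q and Ps = 120/7 + (5/7)Q; the wedge Ps − Pb = 91 gives 120/7 + (5/7)Q − (1354/3 - (2/3)Q) = 91, so Q' = 11029/29.
Then Pb = 1354/3 − (2/3)·(11029/29) = 5736/29 and Ps = 120/7 + (5/7)·(11029/29) = 8375/29.
Buyers' price falls by P* − Pb = 7010/29 − 5736/29 = 1274/29; sellers' price rises by Ps − P* = 8375/29 − 7010/29 = 1365/29.
So consumers capture (1274/29)/91 = 14/29 of each unit of subsidy.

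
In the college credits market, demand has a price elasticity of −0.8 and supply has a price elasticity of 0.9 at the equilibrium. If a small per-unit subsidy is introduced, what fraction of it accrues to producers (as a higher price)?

Producer share = 8/17

For a small subsidy around the equilibrium, the benefit split depends on the relative slopes, which at a point are proportional to the elasticities.
Buyer share = εs/(εs + |εd|) = 0.9/(0.9 + 0.8) = 9/17; seller share = |εd|/(εs + |εd|) = 8/17.
So producers capture 8/17 of the subsidy.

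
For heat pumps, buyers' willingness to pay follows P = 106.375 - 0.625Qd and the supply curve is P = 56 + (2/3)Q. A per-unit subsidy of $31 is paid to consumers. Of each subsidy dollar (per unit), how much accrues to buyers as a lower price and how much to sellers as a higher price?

Pre-subsidy: 106.375 - 0.625Q = 56 + (2/3)Q gives Q* = 39 and P* = 82.
With the rebate, buyers effectively pay Pb = Ps − 31, where Ps is the price sellers receive.
On the curves, Pb = 106.375 - 0.625Q and Ps = 56 + (2/3)Q; the wedge Ps − Pb = 31 gives 56 + (2/3)Q − (106.375 - 0.625Q) = 31, so Q' = 63.
Then Pb = 106.375 − 0.625·63 = 67 and Ps = 56 + (2/3)·63 = 98.
Buyers' price falls by P* − Pb = 82 − 67 = 15; sellers' price rises by Ps − P* = 98 − 82 = 16.

Buyers gain $15 per unit; sellers gain $16 per unit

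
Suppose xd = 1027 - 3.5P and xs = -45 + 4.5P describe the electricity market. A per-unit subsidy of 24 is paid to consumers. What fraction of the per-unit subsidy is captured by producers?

Producer share = 0.4375

Pre-subsidy: 1027 - 3.5P = -45 + 4.5P gives P* = 134, x* = 558.
With the rebate, buyers effectively pay Pb = Ps − 24, where Ps is the price sellers receive.
Demand in terms of Ps becomes xd = 1027 − 3.5(Ps − 24) = 1111 - 3.5Ps. Setting this equal to supply: 1111 - 3.5Ps = -45 + 4.5Ps, so Ps = 144.5.
Buyers pay Pb = 144.5 − 24 = 120.5; x' = -45 + 4.5·144.5 = 605.25.
Buyers' price falls by P* − Pb = 134 − 120.5 = 13.5; sellers' price rises by Ps − P* = 144.5 − 134 = 10.5.
So producers capture 10.5/24 = 0.4375 of each unit of subsidy.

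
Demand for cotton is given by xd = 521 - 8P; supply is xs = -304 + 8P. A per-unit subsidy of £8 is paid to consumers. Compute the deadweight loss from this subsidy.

Deadweight loss = £128

Pre-subsidy: 521 - 8P = -304 + 8P gives P* = 51.5625, x* = 108.5.
With the rebate, buyers effectively pay Pb = Ps − 8, where Ps is the price sellers receive.
Demand in terms of Ps becomes xd = 521 − 8(Ps − 8) = 585 - 8Ps. Setting this equal to supply: 585 - 8Ps = -304 + 8Ps, so Ps = 55.5625.
Buyers pay Pb = 55.5625 − 8 = 47.5625; x' = -304 + 8·55.5625 = 140.5.
The subsidy expands output by 140.5 − 108.5 = 32 past the efficient level; on those units the gap between marginal cost and willingness to pay runs from 0 up to 8.
DWL = ½ × 8 × 32 = 128.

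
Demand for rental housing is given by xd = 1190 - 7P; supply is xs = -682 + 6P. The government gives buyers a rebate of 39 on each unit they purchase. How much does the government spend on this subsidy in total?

Pre-subsidy: 1190 - 7P = -682 + 6P gives P* = 144, x* = 182.
With the rebate, buyers effectively pay Pb = Ps − 39, where Ps is the price sellers receive.
Demand in terms of Ps becomes xd = 1190 − 7(Ps − 39) = 1463 - 7Ps. Setting this equal to supply: 1463 - 7Ps = -682 + 6Ps, so Ps = 165.
Buyers pay Pb = 165 − 39 = 126; x' = -682 + 6·165 = 308.
Government outlay = subsidy × quantity = 39 × 308 = 12012.

Government cost = 12012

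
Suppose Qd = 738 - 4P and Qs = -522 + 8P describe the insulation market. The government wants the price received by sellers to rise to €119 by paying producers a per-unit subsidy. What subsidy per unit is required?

At a seller price of 119, quantity supplied is -522 + 8·119 = 430.
Buyers absorb 430 only when they pay Pb with 738 − 4·Pb = 430, i.e. Pb = 77.
s = Ps − Pb = 119 − 77 = 42.

Required subsidy s = €42 per unit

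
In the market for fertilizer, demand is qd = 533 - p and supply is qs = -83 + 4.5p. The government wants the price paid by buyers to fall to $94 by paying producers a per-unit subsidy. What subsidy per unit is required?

At a buyer price of 94, quantity demanded is 533 − 1·94 = 439.
Sellers supply 439 only when they receive ps with -83 + 4.5·ps = 439, i.e. ps = 116.
s = ps − pb = 116 − 94 = 22.

Required subsidy s = $22 per unit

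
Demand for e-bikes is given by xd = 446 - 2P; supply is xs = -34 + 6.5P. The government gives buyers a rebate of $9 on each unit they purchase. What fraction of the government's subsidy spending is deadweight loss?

Pre-subsidy: 446 - 2P = -34 + 6.5P gives P* = 960/17, x* = 5662/17.
With the rebate, buyers effectively pay Pb = Ps − 9, where Ps is the price sellers receive.
Demand in terms of Ps becomes xd = 446 − 2(Ps − 9) = 464 - 2Ps. Setting this equal to supply: 464 - 2Ps = -34 + 6.5Ps, so Ps = 996/17.
Buyers pay Pb = 996/17 − 9 = 843/17; x' = -34 + 6.5·(996/17) = 5896/17.
ΔCS = ½(5662/17 + 5896/17)(960/17 − 843/17) = 676143/289; ΔPS = ½(5662/17 + 5896/17)(996/17 − 960/17) = 208044/289.
Government spending = 9 × 5896/17 = 53064/17.
DWL = ½ × 9 × (5896/17 − 5662/17) = 1053/17; fraction = (1053/17) / (53064/17) = 117/5896.

DWL / government spending = 117/5896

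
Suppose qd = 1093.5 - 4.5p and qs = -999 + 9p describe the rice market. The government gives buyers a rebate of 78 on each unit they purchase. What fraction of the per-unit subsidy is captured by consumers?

Pre-subsidy: 1093.5 - 4.5p = -999 + 9p gives p* = 155, q* = 396.
With the rebate, buyers effectively pay pb = ps − 78, where ps is the price sellers receive.
Demand in terms of ps becomes qd = 1093.5 − 4.5(ps − 78) = 1444.5 - 4.5ps. Setting this equal to supply: 1444.5 - 4.5ps = -999 + 9ps, so ps = 181.
Buyers pay pb = 181 − 78 = 103; q' = -999 + 9·181 = 630.
Buyers' price falls by p* − pb = 155 − 103 = 52; sellers' price rises by ps − p* = 181 − 155 = 26.
So consumers capture 52/78 = 2/3 of each unit of subsidy.

Consumer share = 2/3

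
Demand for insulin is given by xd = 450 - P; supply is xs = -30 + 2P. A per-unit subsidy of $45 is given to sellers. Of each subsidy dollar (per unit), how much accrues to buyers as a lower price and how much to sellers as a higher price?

Pre-subsidy: 450 - P = -30 + 2P gives P* = 160, x* = 290.
With the subsidy, sellers receive Ps = Pb + 45 for each unit, where Pb is the price buyers pay.
Supply in terms of Pb becomes xs = -30 + 2(Pb + 45) = 60 + 2Pb. Setting this equal to demand: 450 - Pb = 60 + 2Pb, so Pb = 130.
Sellers receive Ps = 130 + 45 = 175; x' = 450 − 1·130 = 320.
Buyers' price falls by P* − Pb = 160 − 130 = 30; sellers' price rises by Ps − P* = 175 − 160 = 15.

Buyers gain $30 per unit; sellers gain $15 per unit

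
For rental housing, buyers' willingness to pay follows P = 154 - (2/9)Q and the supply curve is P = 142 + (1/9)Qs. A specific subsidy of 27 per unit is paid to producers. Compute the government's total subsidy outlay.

Pre-subsidy: 154 - (2/9)Q = 142 + (1/9)Q gives Q* = 36 and P* = 146.
With the subsidy, sellers receive Ps = Pb + 27 for each unit, where Pb is the price buyers pay.
On the curves, Pb = 154 - (2/9)Q and Ps = 142 + (1/9)Q; the wedge Ps − Pb = 27 gives 142 + (1/9)Q − (154 - (2/9)Q) = 27, so Q' = 117.
Then Pb = 154 − (2/9)·117 = 128 and Ps = 142 + (1/9)·117 = 155.
Government outlay = subsidy × quantity = 27 × 117 = 3159.

Government cost = 3159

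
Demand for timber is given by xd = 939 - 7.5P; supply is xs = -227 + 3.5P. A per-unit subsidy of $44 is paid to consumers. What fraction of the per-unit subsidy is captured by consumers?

Pre-subsidy: 939 - 7.5P = -227 + 3.5P gives P* = 106, x* = 144.
With the rebate, buyers effectively pay Pb = Ps − 44, where Ps is the price sellers receive.
Demand in terms of Ps becomes xd = 939 − 7.5(Ps − 44) = 1269 - 7.5Ps. Setting this equal to supply: 1269 - 7.5Ps = -227 + 3.5Ps, so Ps = 136.
Buyers pay Pb = 136 − 44 = 92; x' = -227 + 3.5·136 = 249.
Buyers' price falls by P* − Pb = 106 − 92 = 14; sellers' price rises by Ps − P* = 136 − 106 = 30.
So consumers capture 14/44 = 7/22 of each unit of subsidy.

Consumer share = 7/22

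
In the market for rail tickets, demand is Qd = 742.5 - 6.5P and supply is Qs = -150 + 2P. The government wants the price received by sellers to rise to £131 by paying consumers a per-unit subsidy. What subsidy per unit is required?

Required subsidy s = £34 per unit

At a seller price of 131, quantity supplied is -150 + 2·131 = 112.
Buyers absorb 112 only when they pay Pb with 742.5 − 6.5·Pb = 112, i.e. Pb = 97.
s = Ps − Pb = 131 − 97 = 34.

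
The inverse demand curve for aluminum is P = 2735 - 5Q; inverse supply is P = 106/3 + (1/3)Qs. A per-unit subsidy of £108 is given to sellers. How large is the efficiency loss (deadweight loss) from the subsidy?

Pre-subsidy: 2735 - 5Q = 106/3 + (1/3)Q gives Q* = 506.1875 and P* = 204.0625.
With the subsidy, sellers receive Ps = Pb + 108 for each unit, where Pb is the price buyers pay.
On the curves, Pb = 2735 - 5Q and Ps = 106/3 + (1/3)Q; the wedge Ps − Pb = 108 gives 106/3 + (1/3)Q − (2735 - 5Q) = 108, so Q' = 526.4375.
Then Pb = 2735 − 5·526.4375 = 102.8125 and Ps = 106/3 + (1/3)·526.4375 = 210.8125.
The subsidy expands output by 526.4375 − 506.1875 = 20.25 past the efficient level; on those units the gap between marginal cost and willingness to pay runs from 0 up to 108.
DWL = ½ × 108 × 20.25 = 1093.5.

Deadweight loss = £1093.5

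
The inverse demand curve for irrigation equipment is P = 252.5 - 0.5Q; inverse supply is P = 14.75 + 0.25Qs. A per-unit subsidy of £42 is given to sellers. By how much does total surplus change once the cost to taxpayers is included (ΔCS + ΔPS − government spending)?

Pre-subsidy: 252.5 - 0.5Q = 14.75 + 0.25Q gives Q* = 317 and P* = 94.
With the subsidy, sellers receive Ps = Pb + 42 for each unit, where Pb is the price buyers pay.
On the curves, Pb = 252.5 - 0.5Q and Ps = 14.75 + 0.25Q; the wedge Ps − Pb = 42 gives 14.75 + 0.25Q − (252.5 - 0.5Q) = 42, so Q' = 373.
Then Pb = 252.5 − 0.5·373 = 66 and Ps = 14.75 + 0.25·373 = 108.
ΔCS = ½(317 + 373)(94 − 66) = 9660; ΔPS = ½(317 + 373)(108 − 94) = 4830.
Government spending = 42 × 373 = 15666.
Net change = 9660 + 4830 − 15666 = -1176. The loss equals the DWL triangle ½·42·56.

Net change in total surplus = -£1176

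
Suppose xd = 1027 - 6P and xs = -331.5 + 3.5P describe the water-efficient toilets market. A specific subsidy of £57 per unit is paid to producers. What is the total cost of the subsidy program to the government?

Pre-subsidy: 1027 - 6P = -331.5 + 3.5P gives P* = 143, x* = 169.
With the subsidy, sellers receive Ps = Pb + 57 for each unit, where Pb is the price buyers pay.
Supply in terms of Pb becomes xs = -331.5 + 3.5(Pb + 57) = -132 + 3.5Pb. Setting this equal to demand: 1027 - 6Pb = -132 + 3.5Pb, so Pb = 122.
Sellers receive Ps = 122 + 57 = 179; x' = 1027 − 6·122 = 295.
Government outlay = subsidy × quantity = 57 × 295 = 16815.

Government cost = £16815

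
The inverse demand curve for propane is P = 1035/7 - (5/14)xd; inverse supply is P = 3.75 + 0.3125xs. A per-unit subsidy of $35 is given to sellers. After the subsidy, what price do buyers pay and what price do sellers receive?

Pre-subsidy: 1035/7 - (5/14)x = 3.75 + 0.3125x gives x* = 215.2 and P* = 71.
With the subsidy, sellers receive Ps = Pb + 35 for each unit, where Pb is the price buyers pay.
On the curves, Pb = 1035/7 - (5/14)x and Ps = 3.75 + 0.3125x; the wedge Ps − Pb = 35 gives 3.75 + 0.3125x − (1035/7 - (5/14)x) = 35, so x' = 4012/15.
Then Pb = 1035/7 − (5/14)·(4012/15) = 157/3 and Ps = 3.75 + 0.3125·(4012/15) = 262/3.

Buyers pay 157/3; sellers receive 262/3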